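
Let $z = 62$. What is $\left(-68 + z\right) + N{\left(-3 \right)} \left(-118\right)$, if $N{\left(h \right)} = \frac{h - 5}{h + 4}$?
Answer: $938$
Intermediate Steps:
$N{\left(h \right)} = \frac{-5 + h}{4 + h}$
$\left(-68 + z\right) + N{\left(-3 \right)} \left(-118\right) = \left(-68 + 62\right) + \frac{-5 - 3}{4 - 3} \left(-118\right) = -6 + 1^{-1} \left(-8\right) \left(-118\right) = -6 + 1 \left(-8\right) \left(-118\right) = -6 - -944 = -6 + 944 = 938$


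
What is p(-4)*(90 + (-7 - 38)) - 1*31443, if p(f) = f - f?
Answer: -31443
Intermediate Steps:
p(f) = 0
p(-4)*(90 + (-7 - 38)) - 1*31443 = 0*(90 + (-7 - 38)) - 1*31443 = 0*(90 - 45) - 31443 = 0*45 - 31443 = 0 - 31443 = -31443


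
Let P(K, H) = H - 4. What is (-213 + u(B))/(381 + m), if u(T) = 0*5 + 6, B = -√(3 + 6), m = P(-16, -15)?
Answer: -207/362 ≈ -0.57182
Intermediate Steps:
P(K, H) = -4 + H
m = -19 (m = -4 - 15 = -19)
B = -3 (B = -√9 = -1*3 = -3)
u(T) = 6 (u(T) = 0 + 6 = 6)
(-213 + u(B))/(381 + m) = (-213 + 6)/(381 - 19) = -207/362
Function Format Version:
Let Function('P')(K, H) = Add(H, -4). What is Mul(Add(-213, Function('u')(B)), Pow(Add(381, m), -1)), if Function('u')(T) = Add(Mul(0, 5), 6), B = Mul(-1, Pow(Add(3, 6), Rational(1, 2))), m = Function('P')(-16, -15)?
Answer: Rational(-207, 362) ≈ -0.57182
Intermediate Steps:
Function('P')(K, H) = Add(-4, H)
m = -19 (m = Add(-4, -15) = -19)
B = -3 (B = Mul(-1, Pow(9, Rational(1, 2))) = Mul(-1, 3) = -3)
Function('u')(T) = 6 (Function('u')(T) = Add(0, 6) = 6)
Mul(Add(-213, Function('u')(B)), Pow(Add(381, m), -1)) = Mul(Add(-213, 6), Pow(Add(381, -19), -1)) = Mul(-207, Pow(362, -1)) = Mul(-207, Rational(1, 362)) = Rational(-207, 362)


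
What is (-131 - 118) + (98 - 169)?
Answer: -320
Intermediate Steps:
(-131 - 118) + (98 - 169) = -249 - 71 = -320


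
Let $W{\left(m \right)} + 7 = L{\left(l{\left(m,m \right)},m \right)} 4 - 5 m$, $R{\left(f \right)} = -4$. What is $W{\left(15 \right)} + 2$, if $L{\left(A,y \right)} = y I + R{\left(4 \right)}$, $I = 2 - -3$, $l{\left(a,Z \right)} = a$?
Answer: $204$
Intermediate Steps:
$I = 5$ ($I = 2 + 3 = 5$)
$L{\left(A,y \right)} = -4 + 5 y$ ($L{\left(A,y \right)} = y 5 - 4 = 5 y - 4 = -4 + 5 y$)
$W{\left(m \right)} = -23 + 15 m$ ($W{\left(m \right)} = -7 - \left(5 m - \left(-4 + 5 m\right) 4\right) = -7 + \left(\left(-16 + 20 m\right) - 5 m\right) = -7 + \left(-16 + 15 m\right) = -23 + 15 m$)
$W{\left(15 \right)} + 2 = \left(-23 + 15 \cdot 15\right) + 2 = \left(-23 + 225\right) + 2 = 202 + 2 = 204$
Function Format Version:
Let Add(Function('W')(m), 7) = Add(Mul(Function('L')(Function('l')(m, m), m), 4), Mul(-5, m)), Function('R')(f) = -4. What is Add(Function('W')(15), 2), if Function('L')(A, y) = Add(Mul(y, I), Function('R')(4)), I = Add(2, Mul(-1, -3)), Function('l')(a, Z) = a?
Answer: 204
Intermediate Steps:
I = 5 (I = Add(2, 3) = 5)
Function('L')(A, y) = Add(-4, Mul(5, y)) (Function('L')(A, y) = Add(Mul(y, 5), -4) = Add(Mul(5, y), -4) = Add(-4, Mul(5, y)))
Function('W')(m) = Add(-23, Mul(15, m)) (Function('W')(m) = Add(-7, Add(Mul(Add(-4, Mul(5, m)), 4), Mul(-5, m))) = Add(-7, Add(Add(-16, Mul(20, m)), Mul(-5, m))) = Add(-7, Add(-16, Mul(15, m))) = Add(-23, Mul(15, m)))
Add(Function('W')(15), 2) = Add(Add(-23, Mul(15, 15)), 2) = Add(Add(-23, 225), 2) = Add(202, 2) = 204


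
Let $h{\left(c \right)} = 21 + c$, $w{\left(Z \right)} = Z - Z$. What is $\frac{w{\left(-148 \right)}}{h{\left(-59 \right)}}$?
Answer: $0$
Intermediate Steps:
$w{\left(Z \right)} = 0$
$\frac{w{\left(-148 \right)}}{h{\left(-59 \right)}} = \frac{0}{21 - 59} = \frac{0}{-38} = 0 \left(- \frac{1}{38}\right) = 0$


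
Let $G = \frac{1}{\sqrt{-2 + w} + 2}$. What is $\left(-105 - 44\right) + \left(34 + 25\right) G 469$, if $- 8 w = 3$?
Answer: $\frac{435137}{51} - \frac{55342 i \sqrt{38}}{51} \approx 8532.1 - 6689.2 i$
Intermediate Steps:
$w = - \frac{3}{8}$ ($w = \left(- \frac{1}{8}\right) 3 = - \frac{3}{8} \approx -0.375$)
$G = \frac{1}{2 + \frac{i \sqrt{38}}{4}}$ ($G = \frac{1}{\sqrt{-2 - \frac{3}{8}} + 2} = \frac{1}{\sqrt{- \frac{19}{8}} + 2} = \frac{1}{\frac{i \sqrt{38}}{4} + 2} = \frac{1}{2 + \frac{i \sqrt{38}}{4}} \approx 0.31373 - 0.24174 i$)
$\left(-105 - 44\right) + \left(34 + 25\right) G 469 = \left(-105 - 44\right) + \left(34 + 25\right) \left(\frac{16}{51} - \frac{2 i \sqrt{38}}{51}\right) 469 = \left(-105 - 44\right) + 59 \left(\frac{16}{51} - \frac{2 i \sqrt{38}}{51}\right) 469 = -149 + \left(\frac{944}{51} - \frac{118 i \sqrt{38}}{51}\right) 469 = -149 + \left(\frac{442736}{51} - \frac{55342 i \sqrt{38}}{51}\right) = \frac{435137}{51} - \frac{55342 i \sqrt{38}}{51}$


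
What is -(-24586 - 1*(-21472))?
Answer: 3114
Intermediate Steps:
-(-24586 - 1*(-21472)) = -(-24586 + 21472) = -1*(-3114) = 3114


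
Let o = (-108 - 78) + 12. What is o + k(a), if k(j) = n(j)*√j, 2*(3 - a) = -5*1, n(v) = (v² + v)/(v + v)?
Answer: -174 + 13*√22/8 ≈ -166.38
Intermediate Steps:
n(v) = (v + v²)/(2*v) (n(v) = (v + v²)/((2*v)) = (v + v²)*(1/(2*v)) = (v + v²)/(2*v))
a = 11/2 (a = 3 - (-5)/2 = 3 - ½*(-5) = 3 + 5/2 = 11/2 ≈ 5.5000)
o = -174 (o = -186 + 12 = -174)
k(j) = √j*(½ + j/2) (k(j) = (½ + j/2)*√j = √j*(½ + j/2))
o + k(a) = -174 + √(11/2)*(1 + 11/2)/2 = -174 + (½)*(√22/2)*(13/2) = -174 + 13*√22/8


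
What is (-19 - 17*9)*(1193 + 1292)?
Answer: -427420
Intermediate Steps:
(-19 - 17*9)*(1193 + 1292) = (-19 - 153)*2485 = -172*2485 = -427420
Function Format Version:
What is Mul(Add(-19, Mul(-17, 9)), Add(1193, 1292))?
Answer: -427420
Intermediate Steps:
Mul(Add(-19, Mul(-17, 9)), Add(1193, 1292)) = Mul(Add(-19, -153), 2485) = Mul(-172, 2485) = -427420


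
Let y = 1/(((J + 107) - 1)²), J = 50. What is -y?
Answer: -1/24336 ≈ -4.1091e-5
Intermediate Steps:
y = 1/24336 (y = 1/(((50 + 107) - 1)²) = 1/((157 - 1)²) = 1/(156²) = 1/24336 ≈ 4.1091e-5)
-y = -1*1/24336 = -1/24336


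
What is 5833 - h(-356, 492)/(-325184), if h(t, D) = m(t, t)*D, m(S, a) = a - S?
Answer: 5833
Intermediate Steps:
h(t, D) = 0 (h(t, D) = (t - t)*D = 0*D = 0)
5833 - h(-356, 492)/(-325184) = 5833 - 0/(-325184) = 5833 - 0*(-1)/325184 = 5833 - 1*0 = 5833 + 0 = 5833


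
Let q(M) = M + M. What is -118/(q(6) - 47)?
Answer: 118/35 ≈ 3.3714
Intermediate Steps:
q(M) = 2*M
-118/(q(6) - 47) = -118/(2*6 - 47) = -118/(12 - 47) = -118/(-35) = -118*(-1/35) = 118/35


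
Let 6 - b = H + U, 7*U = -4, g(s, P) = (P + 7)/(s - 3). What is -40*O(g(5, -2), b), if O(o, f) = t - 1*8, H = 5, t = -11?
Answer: 760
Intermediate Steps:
g(s, P) = (7 + P)/(-3 + s)
U = -4/7 (U = (1/7)*(-4) = -4/7 ≈ -0.57143)
b = 11/7 (b = 6 - (5 - 4/7) = 6 - 1*31/7 = 6 - 31/7 = 11/7 ≈ 1.5714)
O(o, f) = -19 (O(o, f) = -11 - 1*8 = -11 - 8 = -19)
-40*O(g(5, -2), b) = -40*(-19) = 760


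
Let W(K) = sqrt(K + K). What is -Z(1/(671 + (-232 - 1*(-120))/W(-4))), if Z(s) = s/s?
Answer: -1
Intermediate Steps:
W(K) = sqrt(2)*sqrt(K) (W(K) = sqrt(2*K) = sqrt(2)*sqrt(K))
Z(s) = 1
-Z(1/(671 + (-232 - 1*(-120))/W(-4))) = -1*1 = -1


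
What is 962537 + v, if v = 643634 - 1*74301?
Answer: 1531870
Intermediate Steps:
v = 569333 (v = 643634 - 74301 = 569333)
962537 + v = 962537 + 569333 = 1531870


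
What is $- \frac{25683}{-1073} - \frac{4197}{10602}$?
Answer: $\frac{89262595}{3791982} \approx 23.54$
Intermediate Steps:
$- \frac{25683}{-1073} - \frac{4197}{10602} = \left(-25683\right) \left(- \frac{1}{1073}\right) - \frac{1399}{3534} = \frac{25683}{1073} - \frac{1399}{3534} = \frac{89262595}{3791982}$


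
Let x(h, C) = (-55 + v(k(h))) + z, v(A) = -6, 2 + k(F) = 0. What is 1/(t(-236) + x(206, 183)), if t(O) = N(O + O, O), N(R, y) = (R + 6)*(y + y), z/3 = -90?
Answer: 1/219621 ≈ 4.5533e-6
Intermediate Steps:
k(F) = -2 (k(F) = -2 + 0 = -2)
z = -270 (z = 3*(-90) = -270)
N(R, y) = 2*y*(6 + R) (N(R, y) = (6 + R)*(2*y) = 2*y*(6 + R))
x(h, C) = -331 (x(h, C) = (-55 - 6) - 270 = -61 - 270 = -331)
t(O) = 2*O*(6 + 2*O) (t(O) = 2*O*(6 + (O + O)) = 2*O*(6 + 2*O))
1/(t(-236) + x(206, 183)) = 1/(4*(-236)*(3 - 236) - 331) = 1/(4*(-236)*(-233) - 331) = 1/(219952 - 331) = 1/219621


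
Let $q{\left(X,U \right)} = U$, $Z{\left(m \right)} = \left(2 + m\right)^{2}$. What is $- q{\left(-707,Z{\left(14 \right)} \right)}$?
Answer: $-256$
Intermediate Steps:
$- q{\left(-707,Z{\left(14 \right)} \right)} = - \left(2 + 14\right)^{2} = - 16^{2} = \left(-1\right) 256 = -256$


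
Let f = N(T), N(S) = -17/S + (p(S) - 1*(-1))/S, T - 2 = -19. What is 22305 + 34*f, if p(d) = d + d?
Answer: 22405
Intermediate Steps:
T = -17 (T = 2 - 19 = -17)
p(d) = 2*d
N(S) = -17/S + (1 + 2*S)/S (N(S) = -17/S + (2*S - 1*(-1))/S = -17/S + (2*S + 1)/S = -17/S + (1 + 2*S)/S)
f = 50/17 (f = 2 - 16/(-17) = 2 - 16*(-1/17) = 2 + 16/17 = 50/17 ≈ 2.9412)
22305 + 34*f = 22305 + 34*(50/17) = 22305 + 100 = 22405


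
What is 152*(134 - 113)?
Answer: 3192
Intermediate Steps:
152*(134 - 113) = 152*21 = 3192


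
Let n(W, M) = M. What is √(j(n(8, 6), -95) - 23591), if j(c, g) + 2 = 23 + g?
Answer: I*√23665 ≈ 153.83*I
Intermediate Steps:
j(c, g) = 21 + g (j(c, g) = -2 + (23 + g) = 21 + g)
√(j(n(8, 6), -95) - 23591) = √((21 - 95) - 23591) = √(-74 - 23591) = √(-23665) = I*√23665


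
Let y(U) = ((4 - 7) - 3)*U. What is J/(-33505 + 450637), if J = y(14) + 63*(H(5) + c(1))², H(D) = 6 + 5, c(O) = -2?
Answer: 1673/139044 ≈ 0.012032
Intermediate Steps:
H(D) = 11
y(U) = -6*U (y(U) = (-3 - 3)*U = -6*U)
J = 5019 (J = -6*14 + 63*(11 - 2)² = -84 + 63*9² = -84 + 63*81 = -84 + 5103 = 5019)
J/(-33505 + 450637) = 5019/(-33505 + 450637) = 5019/417132 = 5019*(1/417132) = 1673/139044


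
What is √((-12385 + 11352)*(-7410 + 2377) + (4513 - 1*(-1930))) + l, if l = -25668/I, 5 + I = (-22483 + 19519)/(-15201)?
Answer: 130059756/24347 + 2*√1301383 ≈ 7623.5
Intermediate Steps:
I = -24347/5067 (I = -5 + (-22483 + 19519)/(-15201) = -5 - 2964*(-1/15201) = -5 + 988/5067 = -24347/5067 ≈ -4.8050)
l = 130059756/24347 (l = -25668/(-24347/5067) = -25668*(-5067/24347) = 130059756/24347 ≈ 5341.9)
√((-12385 + 11352)*(-7410 + 2377) + (4513 - 1*(-1930))) + l = √((-12385 + 11352)*(-7410 + 2377) + (4513 - 1*(-1930))) + 130059756/24347 = √(-1033*(-5033) + (4513 + 1930)) + 130059756/24347 = √(5199089 + 6443) + 130059756/24347 = √5205532 + 130059756/24347 = 2*√1301383 + 130059756/24347 = 130059756/24347 + 2*√1301383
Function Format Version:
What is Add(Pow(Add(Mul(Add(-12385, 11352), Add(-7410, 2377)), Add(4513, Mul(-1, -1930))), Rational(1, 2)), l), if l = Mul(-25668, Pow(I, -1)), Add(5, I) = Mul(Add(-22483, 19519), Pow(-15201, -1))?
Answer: Add(Rational(130059756, 24347), Mul(2, Pow(1301383, Rational(1, 2)))) ≈ 7623.5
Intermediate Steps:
I = Rational(-24347, 5067) (I = Add(-5, Mul(Add(-22483, 19519), Pow(-15201, -1))) = Add(-5, Mul(-2964, Rational(-1, 15201))) = Add(-5, Rational(988, 5067)) = Rational(-24347, 5067) ≈ -4.8050)
l = Rational(130059756, 24347) (l = Mul(-25668, Pow(Rational(-24347, 5067), -1)) = Mul(-25668, Rational(-5067, 24347)) = Rational(130059756, 24347) ≈ 5341.9)
Add(Pow(Add(Mul(Add(-12385, 11352), Add(-7410, 2377)), Add(4513, Mul(-1, -1930))), Rational(1, 2)), l) = Add(Pow(Add(Mul(Add(-12385, 11352), Add(-7410, 2377)), Add(4513, Mul(-1, -1930))), Rational(1, 2)), Rational(130059756, 24347)) = Add(Pow(Add(Mul(-1033, -5033), Add(4513, 1930)), Rational(1, 2)), Rational(130059756, 24347)) = Add(Pow(Add(5199089, 6443), Rational(1, 2)), Rational(130059756, 24347)) = Add(Pow(5205532, Rational(1, 2)), Rational(130059756, 24347)) = Add(Mul(2, Pow(1301383, Rational(1, 2))), Rational(130059756, 24347)) = Add(Rational(130059756, 24347), Mul(2, Pow(1301383, Rational(1, 2))))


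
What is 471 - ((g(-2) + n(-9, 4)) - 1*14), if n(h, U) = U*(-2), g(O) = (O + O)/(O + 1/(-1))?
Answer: 1475/3 ≈ 491.67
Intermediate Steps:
g(O) = 2*O/(-1 + O) (g(O) = (2*O)/(O - 1) = (2*O)/(-1 + O) = 2*O/(-1 + O))
n(h, U) = -2*U
471 - ((g(-2) + n(-9, 4)) - 1*14) = 471 - ((2*(-2)/(-1 - 2) - 2*4) - 1*14) = 471 - ((2*(-2)/(-3) - 8) - 14) = 471 - ((2*(-2)*(-⅓) - 8) - 14) = 471 - ((4/3 - 8) - 14) = 471 - (-20/3 - 14) = 471 - 1*(-62/3) = 471 + 62/3 = 1475/3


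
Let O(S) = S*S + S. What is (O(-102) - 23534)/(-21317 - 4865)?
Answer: 6616/13091 ≈ 0.50539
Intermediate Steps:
O(S) = S + S**2 (O(S) = S**2 + S = S + S**2)
(O(-102) - 23534)/(-21317 - 4865) = (-102*(1 - 102) - 23534)/(-21317 - 4865) = (-102*(-101) - 23534)/(-26182) = (10302 - 23534)*(-1/26182) = -13232*(-1/26182) = 6616/13091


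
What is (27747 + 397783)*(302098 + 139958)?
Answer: 188108089680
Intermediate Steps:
(27747 + 397783)*(302098 + 139958) = 425530*442056 = 188108089680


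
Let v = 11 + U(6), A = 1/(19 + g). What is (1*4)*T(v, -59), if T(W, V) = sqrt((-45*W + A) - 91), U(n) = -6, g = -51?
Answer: I*sqrt(20226)/2 ≈ 71.109*I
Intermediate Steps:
A = -1/32 (A = 1/(19 - 51) = 1/(-32) = -1/32 ≈ -0.031250)
v = 5 (v = 11 - 6 = 5)
T(W, V) = sqrt(-2913/32 - 45*W) (T(W, V) = sqrt((-45*W - 1/32) - 91) = sqrt((-1/32 - 45*W) - 91) = sqrt(-2913/32 - 45*W))
(1*4)*T(v, -59) = (1*4)*(sqrt(-5826 - 2880*5)/8) = 4*(sqrt(-5826 - 14400)/8) = 4*(sqrt(-20226)/8) = 4*((I*sqrt(20226))/8) = 4*(I*sqrt(20226)/8) = I*sqrt(20226)/2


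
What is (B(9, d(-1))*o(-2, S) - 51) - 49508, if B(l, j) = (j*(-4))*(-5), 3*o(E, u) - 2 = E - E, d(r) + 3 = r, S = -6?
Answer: -148837/3 ≈ -49612.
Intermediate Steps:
d(r) = -3 + r
o(E, u) = ⅔ (o(E, u) = ⅔ + (E - E)/3 = ⅔ + (⅓)*0 = ⅔ + 0 = ⅔)
B(l, j) = 20*j (B(l, j) = -4*j*(-5) = 20*j)
(B(9, d(-1))*o(-2, S) - 51) - 49508 = ((20*(-3 - 1))*(⅔) - 51) - 49508 = ((20*(-4))*(⅔) - 51) - 49508 = (-80*⅔ - 51) - 49508 = (-160/3 - 51) - 49508 = -313/3 - 49508 = -148837/3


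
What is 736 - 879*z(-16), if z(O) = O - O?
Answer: 736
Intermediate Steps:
z(O) = 0
736 - 879*z(-16) = 736 - 879*0 = 736 + 0 = 736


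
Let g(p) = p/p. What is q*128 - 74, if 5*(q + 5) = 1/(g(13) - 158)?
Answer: -560618/785 ≈ -714.16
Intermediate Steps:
g(p) = 1
q = -3926/785 (q = -5 + 1/(5*(1 - 158)) = -5 + (⅕)/(-157) = -5 + (⅕)*(-1/157) = -5 - 1/785 = -3926/785 ≈ -5.0013)
q*128 - 74 = -3926/785*128 - 74 = -502528/785 - 74 = -560618/785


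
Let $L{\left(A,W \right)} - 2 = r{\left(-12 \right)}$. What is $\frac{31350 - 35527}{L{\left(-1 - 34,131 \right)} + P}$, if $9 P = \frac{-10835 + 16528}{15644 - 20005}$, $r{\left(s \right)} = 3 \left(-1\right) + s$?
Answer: $\frac{163943073}{515930} \approx 317.76$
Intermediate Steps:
$r{\left(s \right)} = -3 + s$
$P = - \frac{5693}{39249}$ ($P = \frac{\left(-10835 + 16528\right) \frac{1}{15644 - 20005}}{9} = \frac{5693 \frac{1}{-4361}}{9} = \frac{5693 \left(- \frac{1}{4361}\right)}{9} = \frac{1}{9} \left(- \frac{5693}{4361}\right) = - \frac{5693}{39249} \approx -0.14505$)
$L{\left(A,W \right)} = -13$ ($L{\left(A,W \right)} = 2 - 15 = -13$)
$\frac{31350 - 35527}{L{\left(-1 - 34,131 \right)} + P} = \frac{31350 - 35527}{-13 - \frac{5693}{39249}} = - \frac{4177}{- \frac{515930}{39249}} = \left(-4177\right) \left(- \frac{39249}{515930}\right) = \frac{163943073}{515930}$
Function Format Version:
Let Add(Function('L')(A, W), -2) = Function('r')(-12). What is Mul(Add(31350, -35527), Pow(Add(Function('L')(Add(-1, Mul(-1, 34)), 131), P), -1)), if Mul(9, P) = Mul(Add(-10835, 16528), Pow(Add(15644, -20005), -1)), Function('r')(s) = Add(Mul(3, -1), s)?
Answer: Rational(163943073, 515930) ≈ 317.76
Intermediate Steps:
Function('r')(s) = Add(-3, s)
P = Rational(-5693, 39249) (P = Mul(Rational(1, 9), Mul(Add(-10835, 16528), Pow(Add(15644, -20005), -1))) = Mul(Rational(1, 9), Mul(5693, Pow(-4361, -1))) = Mul(Rational(1, 9), Mul(5693, Rational(-1, 4361))) = Mul(Rational(1, 9), Rational(-5693, 4361)) = Rational(-5693, 39249) ≈ -0.14505)
Function('L')(A, W) = -13 (Function('L')(A, W) = Add(2, Add(-3, -12)) = Add(2, -15) = -13)
Mul(Add(31350, -35527), Pow(Add(Function('L')(Add(-1, Mul(-1, 34)), 131), P), -1)) = Mul(Add(31350, -35527), Pow(Add(-13, Rational(-5693, 39249)), -1)) = Mul(-4177, Pow(Rational(-515930, 39249), -1)) = Mul(-4177, Rational(-39249, 515930)) = Rational(163943073, 515930)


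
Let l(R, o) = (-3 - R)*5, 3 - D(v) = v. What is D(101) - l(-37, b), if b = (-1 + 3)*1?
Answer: -268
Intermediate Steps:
D(v) = 3 - v
b = 2 (b = 2*1 = 2)
l(R, o) = -15 - 5*R
D(101) - l(-37, b) = (3 - 1*101) - (-15 - 5*(-37)) = (3 - 101) - (-15 + 185) = -98 - 1*170 = -98 - 170 = -268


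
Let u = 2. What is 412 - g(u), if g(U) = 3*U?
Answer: 406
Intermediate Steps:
412 - g(u) = 412 - 3*2 = 412 - 1*6 = 412 - 6 = 406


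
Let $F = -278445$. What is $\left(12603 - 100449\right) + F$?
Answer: $-366291$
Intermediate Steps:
$\left(12603 - 100449\right) + F = \left(12603 - 100449\right) - 278445 = -87846 - 278445 = -366291$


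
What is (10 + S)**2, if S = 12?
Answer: 484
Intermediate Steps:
(10 + S)**2 = (10 + 12)**2 = 22**2 = 484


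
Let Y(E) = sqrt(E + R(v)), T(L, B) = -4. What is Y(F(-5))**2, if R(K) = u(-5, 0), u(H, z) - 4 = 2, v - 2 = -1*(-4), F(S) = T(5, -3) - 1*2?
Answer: 0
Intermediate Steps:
F(S) = -6 (F(S) = -4 - 1*2 = -4 - 2 = -6)
v = 6 (v = 2 - 1*(-4) = 2 + 4 = 6)
u(H, z) = 6 (u(H, z) = 4 + 2 = 6)
R(K) = 6
Y(E) = sqrt(6 + E) (Y(E) = sqrt(E + 6) = sqrt(6 + E))
Y(F(-5))**2 = (sqrt(6 - 6))**2 = (sqrt(0))**2 = 0**2 = 0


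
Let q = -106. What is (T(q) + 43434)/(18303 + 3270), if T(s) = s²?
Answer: 54670/21573 ≈ 2.5342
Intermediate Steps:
(T(q) + 43434)/(18303 + 3270) = ((-106)² + 43434)/(18303 + 3270) = (11236 + 43434)/21573 = 54670*(1/21573) = 54670/21573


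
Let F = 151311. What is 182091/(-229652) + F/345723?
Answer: -9401391007/26465326132 ≈ -0.35523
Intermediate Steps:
182091/(-229652) + F/345723 = 182091/(-229652) + 151311/345723 = 182091*(-1/229652) + 151311*(1/345723) = -182091/229652 + 50437/115241 = -9401391007/26465326132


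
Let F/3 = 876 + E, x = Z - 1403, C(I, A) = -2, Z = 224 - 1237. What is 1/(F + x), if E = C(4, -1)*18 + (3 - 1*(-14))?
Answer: 1/155 ≈ 0.0064516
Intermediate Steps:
Z = -1013
x = -2416 (x = -1013 - 1403 = -2416)
E = -19 (E = -2*18 + (3 - 1*(-14)) = -36 + (3 + 14) = -36 + 17 = -19)
F = 2571 (F = 3*(876 - 19) = 3*857 = 2571)
1/(F + x) = 1/(2571 - 2416) = 1/155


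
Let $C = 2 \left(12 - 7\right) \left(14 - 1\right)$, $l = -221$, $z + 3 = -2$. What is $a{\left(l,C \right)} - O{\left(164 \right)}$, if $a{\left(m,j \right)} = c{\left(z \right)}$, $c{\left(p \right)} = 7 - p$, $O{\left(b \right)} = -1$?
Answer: $13$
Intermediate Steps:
$z = -5$ ($z = -3 - 2 = -5$)
$C = 130$ ($C = 2 \cdot 5 \cdot 13 = 2 \cdot 65 = 130$)
$a{\left(m,j \right)} = 12$ ($a{\left(m,j \right)} = 7 - -5 = 7 + 5 = 12$)
$a{\left(l,C \right)} - O{\left(164 \right)} = 12 - -1 = 12 + 1 = 13$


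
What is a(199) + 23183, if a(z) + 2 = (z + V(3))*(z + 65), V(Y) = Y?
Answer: 76509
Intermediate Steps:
a(z) = -2 + (3 + z)*(65 + z) (a(z) = -2 + (z + 3)*(z + 65) = -2 + (3 + z)*(65 + z))
a(199) + 23183 = (193 + 199² + 68*199) + 23183 = (193 + 39601 + 13532) + 23183 = 53326 + 23183 = 76509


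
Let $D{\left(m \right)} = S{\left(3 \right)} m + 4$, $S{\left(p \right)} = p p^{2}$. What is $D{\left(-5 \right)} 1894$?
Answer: $-248114$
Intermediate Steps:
$S{\left(p \right)} = p^{3}$
$D{\left(m \right)} = 4 + 27 m$ ($D{\left(m \right)} = 3^{3} m + 4 = 27 m + 4 = 4 + 27 m$)
$D{\left(-5 \right)} 1894 = \left(4 + 27 \left(-5\right)\right) 1894 = \left(4 - 135\right) 1894 = \left(-131\right) 1894 = -248114$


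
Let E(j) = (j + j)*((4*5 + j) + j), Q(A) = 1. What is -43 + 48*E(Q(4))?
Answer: 2069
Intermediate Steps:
E(j) = 2*j*(20 + 2*j) (E(j) = (2*j)*((20 + j) + j) = (2*j)*(20 + 2*j) = 2*j*(20 + 2*j))
-43 + 48*E(Q(4)) = -43 + 48*(4*1*(10 + 1)) = -43 + 48*(4*1*11) = -43 + 48*44 = -43 + 2112 = 2069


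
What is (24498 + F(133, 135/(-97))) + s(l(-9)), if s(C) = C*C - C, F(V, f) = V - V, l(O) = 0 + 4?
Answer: 24510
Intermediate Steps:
l(O) = 4
F(V, f) = 0
s(C) = C² - C
(24498 + F(133, 135/(-97))) + s(l(-9)) = (24498 + 0) + 4*(-1 + 4) = 24498 + 4*3 = 24498 + 12 = 24510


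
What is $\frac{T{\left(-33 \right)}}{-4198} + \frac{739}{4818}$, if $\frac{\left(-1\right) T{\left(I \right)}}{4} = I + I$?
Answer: $\frac{915185}{10112982} \approx 0.090496$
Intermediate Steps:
$T{\left(I \right)} = - 8 I$ ($T{\left(I \right)} = - 4 \left(I + I\right) = - 4 \cdot 2 I = - 8 I$)
$\frac{T{\left(-33 \right)}}{-4198} + \frac{739}{4818} = \frac{\left(-8\right) \left(-33\right)}{-4198} + \frac{739}{4818} = 264 \left(- \frac{1}{4198}\right) + 739 \cdot \frac{1}{4818} = - \frac{132}{2099} + \frac{739}{4818} = \frac{915185}{10112982}$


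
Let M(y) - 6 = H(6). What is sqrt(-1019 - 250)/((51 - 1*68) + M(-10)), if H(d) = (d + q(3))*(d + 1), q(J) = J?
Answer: 3*I*sqrt(141)/52 ≈ 0.68506*I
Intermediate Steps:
H(d) = (1 + d)*(3 + d) (H(d) = (d + 3)*(d + 1) = (3 + d)*(1 + d) = (1 + d)*(3 + d))
M(y) = 69 (M(y) = 6 + (3 + 6**2 + 4*6) = 6 + (3 + 36 + 24) = 6 + 63 = 69)
sqrt(-1019 - 250)/((51 - 1*68) + M(-10)) = sqrt(-1019 - 250)/((51 - 1*68) + 69) = sqrt(-1269)/((51 - 68) + 69) = (3*I*sqrt(141))/(-17 + 69) = (3*I*sqrt(141))/52 = (3*I*sqrt(141))*(1/52) = 3*I*sqrt(141)/52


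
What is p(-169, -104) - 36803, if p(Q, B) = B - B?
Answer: -36803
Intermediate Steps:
p(Q, B) = 0
p(-169, -104) - 36803 = 0 - 36803 = -36803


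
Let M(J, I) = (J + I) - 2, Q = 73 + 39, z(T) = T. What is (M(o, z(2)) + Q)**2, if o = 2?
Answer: 12996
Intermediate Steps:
Q = 112
M(J, I) = -2 + I + J (M(J, I) = (I + J) - 2 = -2 + I + J)
(M(o, z(2)) + Q)**2 = ((-2 + 2 + 2) + 112)**2 = (2 + 112)**2 = 114**2 = 12996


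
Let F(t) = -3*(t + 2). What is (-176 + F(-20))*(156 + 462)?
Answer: -75396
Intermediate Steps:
F(t) = -6 - 3*t (F(t) = -3*(2 + t) = -6 - 3*t)
(-176 + F(-20))*(156 + 462) = (-176 + (-6 - 3*(-20)))*(156 + 462) = (-176 + (-6 + 60))*618 = (-176 + 54)*618 = -122*618 = -75396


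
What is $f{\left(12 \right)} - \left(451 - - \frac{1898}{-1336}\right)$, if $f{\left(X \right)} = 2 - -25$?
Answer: $- \frac{282283}{668} \approx -422.58$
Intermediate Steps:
$f{\left(X \right)} = 27$ ($f{\left(X \right)} = 2 + 25 = 27$)
$f{\left(12 \right)} - \left(451 - - \frac{1898}{-1336}\right) = 27 - \left(451 - - \frac{1898}{-1336}\right) = 27 - \left(451 - \left(-1898\right) \left(- \frac{1}{1336}\right)\right) = 27 - \left(451 - \frac{949}{668}\right) = 27 - \frac{300319}{668} = - \frac{282283}{668}$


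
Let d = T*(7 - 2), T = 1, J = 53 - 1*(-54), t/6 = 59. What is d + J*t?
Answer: 37883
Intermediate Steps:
t = 354 (t = 6*59 = 354)
J = 107 (J = 53 + 54 = 107)
d = 5 (d = 1*(7 - 2) = 1*5 = 5)
d + J*t = 5 + 107*354 = 5 + 37878 = 37883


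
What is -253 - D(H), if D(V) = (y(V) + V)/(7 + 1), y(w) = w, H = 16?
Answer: -257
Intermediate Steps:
D(V) = V/4 (D(V) = (V + V)/(7 + 1) = (2*V)/8 = (2*V)*(⅛) = V/4)
-253 - D(H) = -253 - 16/4 = -253 - 1*4 = -253 - 4 = -257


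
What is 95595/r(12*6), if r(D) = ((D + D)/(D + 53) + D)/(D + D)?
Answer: 23898750/127 ≈ 1.8818e+5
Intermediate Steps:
r(D) = (D + 2*D/(53 + D))/(2*D) (r(D) = ((2*D)/(53 + D) + D)/((2*D)) = (2*D/(53 + D) + D)*(1/(2*D)) = (D + 2*D/(53 + D))*(1/(2*D)) = (D + 2*D/(53 + D))/(2*D))
95595/r(12*6) = 95595/(((55 + 12*6)/(2*(53 + 12*6)))) = 95595/(((55 + 72)/(2*(53 + 72)))) = 95595/(((½)*127/125)) = 95595/(((½)*(1/125)*127)) = 95595/(127/250) = 95595*(250/127) = 23898750/127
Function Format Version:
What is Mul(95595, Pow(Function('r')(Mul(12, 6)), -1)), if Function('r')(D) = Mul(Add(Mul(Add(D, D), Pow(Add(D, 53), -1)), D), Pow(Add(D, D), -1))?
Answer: Rational(23898750, 127) ≈ 1.8818e+5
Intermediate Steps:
Function('r')(D) = Mul(Rational(1, 2), Pow(D, -1), Add(D, Mul(2, D, Pow(Add(53, D), -1)))) (Function('r')(D) = Mul(Add(Mul(Mul(2, D), Pow(Add(53, D), -1)), D), Pow(Mul(2, D), -1)) = Mul(Add(Mul(2, D, Pow(Add(53, D), -1)), D), Mul(Rational(1, 2), Pow(D, -1))) = Mul(Add(D, Mul(2, D, Pow(Add(53, D), -1))), Mul(Rational(1, 2), Pow(D, -1))) = Mul(Rational(1, 2), Pow(D, -1), Add(D, Mul(2, D, Pow(Add(53, D), -1)))))
Mul(95595, Pow(Function('r')(Mul(12, 6)), -1)) = Mul(95595, Pow(Mul(Rational(1, 2), Pow(Add(53, Mul(12, 6)), -1), Add(55, Mul(12, 6))), -1)) = Mul(95595, Pow(Mul(Rational(1, 2), Pow(Add(53, 72), -1), Add(55, 72)), -1)) = Mul(95595, Pow(Mul(Rational(1, 2), Pow(125, -1), 127), -1)) = Mul(95595, Pow(Mul(Rational(1, 2), Rational(1, 125), 127), -1)) = Mul(95595, Pow(Rational(127, 250), -1)) = Mul(95595, Rational(250, 127)) = Rational(23898750, 127)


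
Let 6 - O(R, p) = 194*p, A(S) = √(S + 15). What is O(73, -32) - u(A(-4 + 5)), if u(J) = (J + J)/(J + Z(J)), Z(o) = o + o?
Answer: 18640/3 ≈ 6213.3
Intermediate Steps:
A(S) = √(15 + S)
O(R, p) = 6 - 194*p
Z(o) = 2*o
u(J) = ⅔ (u(J) = (J + J)/(J + 2*J) = (2*J)/((3*J)) = (2*J)*(1/(3*J)) = ⅔)
O(73, -32) - u(A(-4 + 5)) = (6 - 194*(-32)) - 1*⅔ = (6 + 6208) - ⅔ = 6214 - ⅔ = 18640/3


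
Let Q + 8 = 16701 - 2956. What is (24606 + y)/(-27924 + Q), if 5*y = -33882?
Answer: -29716/23645 ≈ -1.2568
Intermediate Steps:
Q = 13737 (Q = -8 + (16701 - 2956) = -8 + 13745 = 13737)
y = -33882/5 (y = (⅕)*(-33882) = -33882/5 ≈ -6776.4)
(24606 + y)/(-27924 + Q) = (24606 - 33882/5)/(-27924 + 13737) = (89148/5)/(-14187) = (89148/5)*(-1/14187) = -29716/23645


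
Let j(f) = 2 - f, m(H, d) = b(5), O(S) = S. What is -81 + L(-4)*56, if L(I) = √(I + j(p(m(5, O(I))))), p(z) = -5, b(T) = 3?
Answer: -81 + 56*√3 ≈ 15.995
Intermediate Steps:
m(H, d) = 3
L(I) = √(7 + I) (L(I) = √(I + (2 - 1*(-5))) = √(I + (2 + 5)) = √(I + 7) = √(7 + I))
-81 + L(-4)*56 = -81 + √(7 - 4)*56 = -81 + √3*56 = -81 + 56*√3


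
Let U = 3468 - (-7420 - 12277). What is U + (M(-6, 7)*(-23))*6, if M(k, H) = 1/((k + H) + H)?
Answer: 92591/4 ≈ 23148.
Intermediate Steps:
M(k, H) = 1/(k + 2*H) (M(k, H) = 1/((H + k) + H) = 1/(k + 2*H))
U = 23165 (U = 3468 - 1*(-19697) = 3468 + 19697 = 23165)
U + (M(-6, 7)*(-23))*6 = 23165 + (-23/(-6 + 2*7))*6 = 23165 + (-23/(-6 + 14))*6 = 23165 + (-23/8)*6 = 23165 + ((⅛)*(-23))*6 = 23165 - 23/8*6 = 23165 - 69/4 = 92591/4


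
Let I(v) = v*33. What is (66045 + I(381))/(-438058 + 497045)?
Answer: 78618/58987 ≈ 1.3328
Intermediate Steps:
I(v) = 33*v
(66045 + I(381))/(-438058 + 497045) = (66045 + 33*381)/(-438058 + 497045) = (66045 + 12573)/58987 = 78618*(1/58987) = 78618/58987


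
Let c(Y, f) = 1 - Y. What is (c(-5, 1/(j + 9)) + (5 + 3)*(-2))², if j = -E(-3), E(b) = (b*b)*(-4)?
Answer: 100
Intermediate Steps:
E(b) = -4*b² (E(b) = b²*(-4) = -4*b²)
j = 36 (j = -(-4)*(-3)² = -(-4)*9 = -1*(-36) = 36)
(c(-5, 1/(j + 9)) + (5 + 3)*(-2))² = ((1 - 1*(-5)) + (5 + 3)*(-2))² = ((1 + 5) + 8*(-2))² = (6 - 16)² = (-10)² = 100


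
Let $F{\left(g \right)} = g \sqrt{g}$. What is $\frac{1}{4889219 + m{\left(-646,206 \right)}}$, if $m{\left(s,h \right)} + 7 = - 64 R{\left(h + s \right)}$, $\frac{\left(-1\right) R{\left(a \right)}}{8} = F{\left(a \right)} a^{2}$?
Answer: $\frac{1222303}{209241905347375138495236} + \frac{5451776000 i \sqrt{110}}{52310476336843784623809} \approx 5.8416 \cdot 10^{-18} + 1.0931 \cdot 10^{-12} i$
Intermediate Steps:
$F{\left(g \right)} = g^{\frac{3}{2}}$
$R{\left(a \right)} = - 8 a^{\frac{7}{2}}$ ($R{\left(a \right)} = - 8 a^{\frac{3}{2}} a^{2} = - 8 a^{\frac{7}{2}}$)
$m{\left(s,h \right)} = -7 + 512 \left(h + s\right)^{\frac{7}{2}}$ ($m{\left(s,h \right)} = -7 - 64 \left(- 8 \left(h + s\right)^{\frac{7}{2}}\right) = -7 + 512 \left(h + s\right)^{\frac{7}{2}}$)
$\frac{1}{4889219 + m{\left(-646,206 \right)}} = \frac{1}{4889219 - \left(7 - 512 \left(206 - 646\right)^{\frac{7}{2}}\right)} = \frac{1}{4889219 - \left(7 - 512 \left(-440\right)^{\frac{7}{2}}\right)} = \frac{1}{4889219 - \left(7 - 512 \left(- 170368000 i \sqrt{110}\right)\right)} = \frac{1}{4889219 - \left(7 + 87228416000 i \sqrt{110}\right)} = \frac{1}{4889212 - 87228416000 i \sqrt{110}}$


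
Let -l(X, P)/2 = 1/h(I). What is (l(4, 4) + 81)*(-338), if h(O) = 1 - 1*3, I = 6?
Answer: -27716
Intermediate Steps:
h(O) = -2 (h(O) = 1 - 3 = -2)
l(X, P) = 1 (l(X, P) = -2/(-2) = -2*(-½) = 1)
(l(4, 4) + 81)*(-338) = (1 + 81)*(-338) = 82*(-338) = -27716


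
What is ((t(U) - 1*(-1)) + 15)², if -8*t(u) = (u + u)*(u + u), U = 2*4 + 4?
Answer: 3136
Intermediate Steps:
U = 12 (U = 8 + 4 = 12)
t(u) = -u²/2 (t(u) = -(u + u)*(u + u)/8 = -2*u*2*u/8 = -u²/2)
((t(U) - 1*(-1)) + 15)² = ((-½*12² - 1*(-1)) + 15)² = ((-½*144 + 1) + 15)² = ((-72 + 1) + 15)² = (-71 + 15)² = (-56)² = 3136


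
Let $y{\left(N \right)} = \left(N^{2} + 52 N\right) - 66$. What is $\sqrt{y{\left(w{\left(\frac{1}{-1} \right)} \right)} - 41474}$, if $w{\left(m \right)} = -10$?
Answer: $2 i \sqrt{10490} \approx 204.84 i$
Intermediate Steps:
$y{\left(N \right)} = -66 + N^{2} + 52 N$
$\sqrt{y{\left(w{\left(\frac{1}{-1} \right)} \right)} - 41474} = \sqrt{\left(-66 + \left(-10\right)^{2} + 52 \left(-10\right)\right) - 41474} = \sqrt{\left(-66 + 100 - 520\right) - 41474} = \sqrt{-486 - 41474} = \sqrt{-41960} = 2 i \sqrt{10490}$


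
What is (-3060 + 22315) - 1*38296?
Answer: -19041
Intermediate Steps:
(-3060 + 22315) - 1*38296 = 19255 - 38296 = -19041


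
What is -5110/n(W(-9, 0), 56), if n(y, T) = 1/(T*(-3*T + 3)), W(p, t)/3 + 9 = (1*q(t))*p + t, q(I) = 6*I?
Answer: 47216400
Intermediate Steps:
W(p, t) = -27 + 3*t + 18*p*t (W(p, t) = -27 + 3*((1*(6*t))*p + t) = -27 + 3*((6*t)*p + t) = -27 + 3*(6*p*t + t) = -27 + 3*(t + 6*p*t) = -27 + (3*t + 18*p*t) = -27 + 3*t + 18*p*t)
n(y, T) = 1/(T*(3 - 3*T))
-5110/n(W(-9, 0), 56) = -5110/((-⅓/(56*(-1 + 56)))) = -5110/((-⅓*1/56/55)) = -5110/((-⅓*1/56*1/55)) = -5110/(-1/9240) = -5110*(-9240) = 47216400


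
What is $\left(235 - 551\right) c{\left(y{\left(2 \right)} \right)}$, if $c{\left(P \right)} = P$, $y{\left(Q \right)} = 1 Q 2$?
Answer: $-1264$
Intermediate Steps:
$y{\left(Q \right)} = 2 Q$ ($y{\left(Q \right)} = Q 2 = 2 Q$)
$\left(235 - 551\right) c{\left(y{\left(2 \right)} \right)} = \left(235 - 551\right) 2 \cdot 2 = \left(-316\right) 4 = -1264$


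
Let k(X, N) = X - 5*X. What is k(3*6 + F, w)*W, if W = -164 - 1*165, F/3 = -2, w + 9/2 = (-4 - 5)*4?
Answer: 15792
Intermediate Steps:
w = -81/2 (w = -9/2 + (-4 - 5)*4 = -9/2 - 9*4 = -9/2 - 36 = -81/2 ≈ -40.500)
F = -6 (F = 3*(-2) = -6)
W = -329 (W = -164 - 165 = -329)
k(X, N) = -4*X
k(3*6 + F, w)*W = -4*(3*6 - 6)*(-329) = -4*(18 - 6)*(-329) = -4*12*(-329) = -48*(-329) = 15792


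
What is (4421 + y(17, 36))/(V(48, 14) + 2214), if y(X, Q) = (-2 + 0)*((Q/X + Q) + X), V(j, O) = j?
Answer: 2527/1326 ≈ 1.9057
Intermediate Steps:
y(X, Q) = -2*Q - 2*X - 2*Q/X (y(X, Q) = -2*((Q + Q/X) + X) = -2*(Q + X + Q/X) = -2*Q - 2*X - 2*Q/X)
(4421 + y(17, 36))/(V(48, 14) + 2214) = (4421 + 2*(-1*36 - 1*17*(36 + 17))/17)/(48 + 2214) = (4421 + 2*(1/17)*(-36 - 1*17*53))/2262 = (4421 + 2*(1/17)*(-36 - 901))*(1/2262) = (4421 + 2*(1/17)*(-937))*(1/2262) = (4421 - 1874/17)*(1/2262) = (73283/17)*(1/2262) = 2527/1326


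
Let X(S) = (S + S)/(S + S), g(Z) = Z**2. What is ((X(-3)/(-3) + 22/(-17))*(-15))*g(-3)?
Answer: 3735/17 ≈ 219.71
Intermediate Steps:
X(S) = 1 (X(S) = (2*S)/((2*S)) = (2*S)*(1/(2*S)) = 1)
((X(-3)/(-3) + 22/(-17))*(-15))*g(-3) = ((1/(-3) + 22/(-17))*(-15))*(-3)**2 = ((1*(-1/3) + 22*(-1/17))*(-15))*9 = ((-1/3 - 22/17)*(-15))*9 = -83/51*(-15)*9 = (415/17)*9 = 3735/17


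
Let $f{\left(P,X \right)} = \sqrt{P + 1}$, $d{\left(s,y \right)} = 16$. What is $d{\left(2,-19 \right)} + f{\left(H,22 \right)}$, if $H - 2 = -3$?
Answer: $16$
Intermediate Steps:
$H = -1$ ($H = 2 - 3 = -1$)
$f{\left(P,X \right)} = \sqrt{1 + P}$
$d{\left(2,-19 \right)} + f{\left(H,22 \right)} = 16 + \sqrt{1 - 1} = 16 + \sqrt{0} = 16 + 0 = 16$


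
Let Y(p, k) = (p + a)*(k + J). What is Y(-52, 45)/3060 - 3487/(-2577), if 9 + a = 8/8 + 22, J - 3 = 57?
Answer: 1437/29206 ≈ 0.049202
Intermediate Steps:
J = 60 (J = 3 + 57 = 60)
a = 14 (a = -9 + (8/8 + 22) = -9 + (8*(⅛) + 22) = -9 + (1 + 22) = -9 + 23 = 14)
Y(p, k) = (14 + p)*(60 + k) (Y(p, k) = (p + 14)*(k + 60) = (14 + p)*(60 + k))
Y(-52, 45)/3060 - 3487/(-2577) = (840 + 14*45 + 60*(-52) + 45*(-52))/3060 - 3487/(-2577) = (840 + 630 - 3120 - 2340)*(1/3060) - 3487*(-1/2577) = -3990*1/3060 + 3487/2577 = -133/102 + 3487/2577 = 1437/29206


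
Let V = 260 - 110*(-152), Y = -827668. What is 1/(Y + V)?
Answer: -1/810688 ≈ -1.2335e-6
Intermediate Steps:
V = 16980 (V = 260 + 16720 = 16980)
1/(Y + V) = 1/(-827668 + 16980) = 1/(-810688) = -1/810688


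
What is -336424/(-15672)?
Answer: 42053/1959 ≈ 21.467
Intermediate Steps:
-336424/(-15672) = -336424*(-1)/15672 = -22*(-3823/3918) = 42053/1959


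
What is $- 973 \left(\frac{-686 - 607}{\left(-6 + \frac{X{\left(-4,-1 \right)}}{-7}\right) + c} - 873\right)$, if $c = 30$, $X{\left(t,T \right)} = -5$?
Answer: $\frac{155757840}{173} \approx 9.0033 \cdot 10^{5}$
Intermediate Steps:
$- 973 \left(\frac{-686 - 607}{\left(-6 + \frac{X{\left(-4,-1 \right)}}{-7}\right) + c} - 873\right) = - 973 \left(\frac{-686 - 607}{\left(-6 + \frac{1}{-7} \left(-5\right)\right) + 30} - 873\right) = - 973 \left(- \frac{1293}{\left(-6 - - \frac{5}{7}\right) + 30} - 873\right) = - 973 \left(- \frac{1293}{\left(-6 + \frac{5}{7}\right) + 30} - 873\right) = - 973 \left(- \frac{1293}{- \frac{37}{7} + 30} - 873\right) = - 973 \left(- \frac{1293}{\frac{173}{7}} - 873\right) = - 973 \left(\left(-1293\right) \frac{7}{173} - 873\right) = - 973 \left(- \frac{9051}{173} - 873\right) = \left(-973\right) \left(- \frac{160080}{173}\right) = \frac{155757840}{173}$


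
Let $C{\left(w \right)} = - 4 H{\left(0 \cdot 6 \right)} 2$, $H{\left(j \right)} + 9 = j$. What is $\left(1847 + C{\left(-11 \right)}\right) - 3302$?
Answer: $-1383$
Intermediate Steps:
$H{\left(j \right)} = -9 + j$
$C{\left(w \right)} = 72$ ($C{\left(w \right)} = - 4 \left(-9 + 0 \cdot 6\right) 2 = - 4 \left(-9 + 0\right) 2 = \left(-4\right) \left(-9\right) 2 = 36 \cdot 2 = 72$)
$\left(1847 + C{\left(-11 \right)}\right) - 3302 = \left(1847 + 72\right) - 3302 = 1919 - 3302 = -1383$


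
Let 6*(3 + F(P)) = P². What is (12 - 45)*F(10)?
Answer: -451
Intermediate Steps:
F(P) = -3 + P²/6
(12 - 45)*F(10) = (12 - 45)*(-3 + (⅙)*10²) = -33*(-3 + (⅙)*100) = -33*(-3 + 50/3) = -33*41/3 = -451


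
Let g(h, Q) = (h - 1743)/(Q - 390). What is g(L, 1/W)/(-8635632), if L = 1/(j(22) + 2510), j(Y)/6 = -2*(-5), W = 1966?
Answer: -4403357347/8508339459601680 ≈ -5.1753e-7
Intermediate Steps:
j(Y) = 60 (j(Y) = 6*(-2*(-5)) = 6*10 = 60)
L = 1/2570 (L = 1/(60 + 2510) = 1/2570 ≈ 0.00038911)
g(h, Q) = (-1743 + h)/(-390 + Q)
g(L, 1/W)/(-8635632) = ((-1743 + 1/2570)/(-390 + 1/1966))/(-8635632) = (-4479509/2570/(-390 + 1/1966))*(-1/8635632) = (-4479509/2570/(-766739/1966))*(-1/8635632) = -1966/766739*(-4479509/2570)*(-1/8635632) = (4403357347/985259615)*(-1/8635632) = -4403357347/8508339459601680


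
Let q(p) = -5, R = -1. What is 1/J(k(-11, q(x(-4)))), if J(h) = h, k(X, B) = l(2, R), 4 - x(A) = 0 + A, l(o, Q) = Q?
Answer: -1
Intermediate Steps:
x(A) = 4 - A (x(A) = 4 - (0 + A) = 4 - A)
k(X, B) = -1
1/J(k(-11, q(x(-4)))) = 1/(-1) = -1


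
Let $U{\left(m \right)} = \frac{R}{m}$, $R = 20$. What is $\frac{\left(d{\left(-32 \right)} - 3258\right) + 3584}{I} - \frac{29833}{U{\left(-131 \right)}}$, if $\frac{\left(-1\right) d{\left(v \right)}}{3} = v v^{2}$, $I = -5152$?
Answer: $\frac{359512091}{1840} \approx 1.9539 \cdot 10^{5}$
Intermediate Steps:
$U{\left(m \right)} = \frac{20}{m}$
$d{\left(v \right)} = - 3 v^{3}$ ($d{\left(v \right)} = - 3 v v^{2} = - 3 v^{3}$)
$\frac{\left(d{\left(-32 \right)} - 3258\right) + 3584}{I} - \frac{29833}{U{\left(-131 \right)}} = \frac{\left(- 3 \left(-32\right)^{3} - 3258\right) + 3584}{-5152} - \frac{29833}{20 \frac{1}{-131}} = \left(\left(\left(-3\right) \left(-32768\right) - 3258\right) + 3584\right) \left(- \frac{1}{5152}\right) - \frac{29833}{20 \left(- \frac{1}{131}\right)} = \left(\left(98304 - 3258\right) + 3584\right) \left(- \frac{1}{5152}\right) - \frac{29833}{- \frac{20}{131}} = \left(95046 + 3584\right) \left(- \frac{1}{5152}\right) - - \frac{3908123}{20} = 98630 \left(- \frac{1}{5152}\right) + \frac{3908123}{20} = - \frac{7045}{368} + \frac{3908123}{20} = \frac{359512091}{1840}$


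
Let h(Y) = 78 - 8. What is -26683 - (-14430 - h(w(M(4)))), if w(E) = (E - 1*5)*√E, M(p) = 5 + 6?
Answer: -12183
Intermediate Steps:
M(p) = 11
w(E) = √E*(-5 + E) (w(E) = (E - 5)*√E = (-5 + E)*√E = √E*(-5 + E))
h(Y) = 70
-26683 - (-14430 - h(w(M(4)))) = -26683 - (-14430 - 1*70) = -26683 - (-14430 - 70) = -26683 - 1*(-14500) = -26683 + 14500 = -12183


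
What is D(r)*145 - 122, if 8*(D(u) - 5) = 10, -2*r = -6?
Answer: 3137/4 ≈ 784.25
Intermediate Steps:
r = 3 (r = -½*(-6) = 3)
D(u) = 25/4 (D(u) = 5 + (⅛)*10 = 5 + 5/4 = 25/4)
D(r)*145 - 122 = (25/4)*145 - 122 = 3625/4 - 122 = 3137/4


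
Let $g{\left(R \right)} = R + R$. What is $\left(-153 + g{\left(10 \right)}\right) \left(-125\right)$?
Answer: $16625$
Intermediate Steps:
$g{\left(R \right)} = 2 R$
$\left(-153 + g{\left(10 \right)}\right) \left(-125\right) = \left(-153 + 2 \cdot 10\right) \left(-125\right) = \left(-153 + 20\right) \left(-125\right) = \left(-133\right) \left(-125\right) = 16625$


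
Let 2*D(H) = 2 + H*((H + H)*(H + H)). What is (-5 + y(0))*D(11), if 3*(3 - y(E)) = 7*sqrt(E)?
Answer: -5326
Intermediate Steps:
y(E) = 3 - 7*sqrt(E)/3
D(H) = 1 + 2*H**3 (D(H) = (2 + H*((H + H)*(H + H)))/2 = (2 + H*((2*H)*(2*H)))/2 = (2 + H*(4*H**2))/2 = (2 + 4*H**3)/2 = 1 + 2*H**3)
(-5 + y(0))*D(11) = (-5 + (3 - 7*sqrt(0)/3))*(1 + 2*11**3) = (-5 + (3 - 7/3*0))*(1 + 2*1331) = (-5 + (3 + 0))*(1 + 2662) = (-5 + 3)*2663 = -2*2663 = -5326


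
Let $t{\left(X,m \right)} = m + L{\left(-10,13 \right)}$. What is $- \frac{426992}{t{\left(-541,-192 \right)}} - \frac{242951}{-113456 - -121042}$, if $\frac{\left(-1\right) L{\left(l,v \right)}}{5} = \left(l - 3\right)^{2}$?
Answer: $\frac{2987221125}{7866682} \approx 379.73$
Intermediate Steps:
$L{\left(l,v \right)} = - 5 \left(-3 + l\right)^{2}$ ($L{\left(l,v \right)} = - 5 \left(l - 3\right)^{2} = - 5 \left(-3 + l\right)^{2}$)
$t{\left(X,m \right)} = -845 + m$ ($t{\left(X,m \right)} = m - 5 \left(-3 - 10\right)^{2} = m - 5 \left(-13\right)^{2} = m - 845 = -845 + m$)
$- \frac{426992}{t{\left(-541,-192 \right)}} - \frac{242951}{-113456 - -121042} = - \frac{426992}{-845 - 192} - \frac{242951}{-113456 - -121042} = - \frac{426992}{-1037} - \frac{242951}{-113456 + 121042} = \left(-426992\right) \left(- \frac{1}{1037}\right) - \frac{242951}{7586} = \frac{426992}{1037} - \frac{242951}{7586} = \frac{2987221125}{7866682}$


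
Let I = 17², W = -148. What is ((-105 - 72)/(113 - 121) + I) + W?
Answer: 1305/8 ≈ 163.13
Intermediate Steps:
I = 289
((-105 - 72)/(113 - 121) + I) + W = ((-105 - 72)/(113 - 121) + 289) - 148 = (-177/(-8) + 289) - 148 = (-177*(-⅛) + 289) - 148 = (177/8 + 289) - 148 = 2489/8 - 148 = 1305/8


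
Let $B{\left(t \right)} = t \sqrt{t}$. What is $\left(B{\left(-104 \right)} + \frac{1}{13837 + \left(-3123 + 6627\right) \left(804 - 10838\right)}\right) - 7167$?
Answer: $- \frac{251886357934}{35145299} - 208 i \sqrt{26} \approx -7167.0 - 1060.6 i$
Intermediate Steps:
$B{\left(t \right)} = t^{\frac{3}{2}}$
$\left(B{\left(-104 \right)} + \frac{1}{13837 + \left(-3123 + 6627\right) \left(804 - 10838\right)}\right) - 7167 = \left(\left(-104\right)^{\frac{3}{2}} + \frac{1}{13837 + \left(-3123 + 6627\right) \left(804 - 10838\right)}\right) - 7167 = \left(- 208 i \sqrt{26} + \frac{1}{13837 + 3504 \left(-10034\right)}\right) - 7167 = \left(- 208 i \sqrt{26} + \frac{1}{13837 - 35159136}\right) - 7167 = \left(- 208 i \sqrt{26} + \frac{1}{-35145299}\right) - 7167 = \left(- 208 i \sqrt{26} - \frac{1}{35145299}\right) - 7167 = \left(- \frac{1}{35145299} - 208 i \sqrt{26}\right) - 7167 = - \frac{251886357934}{35145299} - 208 i \sqrt{26}$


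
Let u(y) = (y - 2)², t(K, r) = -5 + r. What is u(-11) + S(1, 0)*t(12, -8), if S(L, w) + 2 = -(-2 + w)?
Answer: 169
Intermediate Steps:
S(L, w) = -w (S(L, w) = -2 - (-2 + w) = -2 + (2 - w) = -w)
u(y) = (-2 + y)²
u(-11) + S(1, 0)*t(12, -8) = (-2 - 11)² + (-1*0)*(-5 - 8) = (-13)² + 0*(-13) = 169 + 0 = 169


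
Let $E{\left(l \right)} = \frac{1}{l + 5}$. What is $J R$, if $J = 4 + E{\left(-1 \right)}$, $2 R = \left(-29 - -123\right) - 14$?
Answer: $170$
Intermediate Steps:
$E{\left(l \right)} = \frac{1}{5 + l}$
$R = 40$ ($R = \frac{\left(-29 - -123\right) - 14}{2} = \frac{\left(-29 + 123\right) - 14}{2} = \frac{94 - 14}{2} = \frac{1}{2} \cdot 80 = 40$)
$J = \frac{17}{4}$ ($J = 4 + \frac{1}{5 - 1} = 4 + \frac{1}{4} = \frac{17}{4} \approx 4.25$)
$J R = \frac{17}{4} \cdot 40 = 170$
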